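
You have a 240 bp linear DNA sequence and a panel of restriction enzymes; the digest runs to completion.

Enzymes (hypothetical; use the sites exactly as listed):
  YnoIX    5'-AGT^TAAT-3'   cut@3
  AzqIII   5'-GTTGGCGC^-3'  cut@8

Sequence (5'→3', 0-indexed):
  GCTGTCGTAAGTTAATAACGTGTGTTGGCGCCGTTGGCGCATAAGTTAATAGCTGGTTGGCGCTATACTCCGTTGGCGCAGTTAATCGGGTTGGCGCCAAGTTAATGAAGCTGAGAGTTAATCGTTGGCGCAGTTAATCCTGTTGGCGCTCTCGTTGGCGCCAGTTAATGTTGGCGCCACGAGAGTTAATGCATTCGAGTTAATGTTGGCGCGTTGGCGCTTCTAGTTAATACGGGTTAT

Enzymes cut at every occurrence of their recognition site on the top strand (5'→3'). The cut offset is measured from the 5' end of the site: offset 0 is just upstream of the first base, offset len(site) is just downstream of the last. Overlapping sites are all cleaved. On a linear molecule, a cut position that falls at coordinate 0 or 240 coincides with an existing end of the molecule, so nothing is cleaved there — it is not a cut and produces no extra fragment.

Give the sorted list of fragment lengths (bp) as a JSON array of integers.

[3,3,4,5,6,7,8,9,9,12,12,12,12,13,13,14,15,15,16,16,17,19]

Scan for sites:
  YnoIX AGTTAAT/3: at [9, 43, 79, 99, 115, 131, 162, 183, 197, 224] ⇒ [12, 46, 82, 102, 118, 134, 165, 186, 200, 227]
  AzqIII GTTGGCGC/8: at [23, 32, 55, 71, 89, 123, 141, 153, 169, 204, 212] ⇒ [31, 40, 63, 79, 97, 131, 149, 161, 177, 212, 220]

All cut coordinates (distinct, sorted): [12, 31, 40, 46, 63, 79, 82, 97, 102, 118, 131, 134, 149, 161, 165, 177, 186, 200, 212, 220, 227]

Fragments:
  [0,12): 12 bp
  [12,31): 19 bp
  [31,40): 9 bp
  [40,46): 6 bp
  [46,63): 17 bp
  [63,79): 16 bp
  [79,82): 3 bp
  [82,97): 15 bp
  [97,102): 5 bp
  [102,118): 16 bp
  [118,131): 13 bp
  [131,134): 3 bp
  [134,149): 15 bp
  [149,161): 12 bp
  [161,165): 4 bp
  [165,177): 12 bp
  [177,186): 9 bp
  [186,200): 14 bp
  [200,212): 12 bp
  [212,220): 8 bp
  [220,227): 7 bp
  [227,240): 13 bp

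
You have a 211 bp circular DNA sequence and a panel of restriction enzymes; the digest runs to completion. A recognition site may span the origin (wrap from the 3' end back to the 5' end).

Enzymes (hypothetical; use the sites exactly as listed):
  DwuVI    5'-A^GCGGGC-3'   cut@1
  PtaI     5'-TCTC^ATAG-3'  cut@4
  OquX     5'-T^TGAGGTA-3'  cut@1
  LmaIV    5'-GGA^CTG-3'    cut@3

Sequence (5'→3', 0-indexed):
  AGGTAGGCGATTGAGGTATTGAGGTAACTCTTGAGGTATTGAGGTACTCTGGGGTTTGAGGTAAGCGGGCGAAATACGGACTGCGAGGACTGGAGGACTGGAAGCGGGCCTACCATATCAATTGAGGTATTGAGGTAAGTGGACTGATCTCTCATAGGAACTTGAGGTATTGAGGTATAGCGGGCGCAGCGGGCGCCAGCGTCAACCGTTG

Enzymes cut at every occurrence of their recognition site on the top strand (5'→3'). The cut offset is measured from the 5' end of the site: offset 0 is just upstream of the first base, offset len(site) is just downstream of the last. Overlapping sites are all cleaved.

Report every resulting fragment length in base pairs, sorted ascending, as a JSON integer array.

Scan for sites:
  DwuVI AGCGGGC/1: at [63, 102, 178, 187] ⇒ [64, 103, 179, 188]
  PtaI TCTCATAG/4: at [149] ⇒ [153]
  OquX TTGAGGTA/1: at [10, 18, 30, 38, 55, 121, 129, 161, 169, 208] ⇒ [11, 19, 31, 39, 56, 122, 130, 162, 170, 209]
  LmaIV GGACTG/3: at [77, 86, 94, 140] ⇒ [80, 89, 97, 143]

Pooled cuts: [11, 19, 31, 39, 56, 64, 80, 89, 97, 103, 122, 130, 143, 153, 162, 170, 179, 188, 209]

Fragments:
  11→19: 8 bp
  19→31: 12 bp
  31→39: 8 bp
  39→56: 17 bp
  56→64: 8 bp
  64→80: 16 bp
  80→89: 9 bp
  89→97: 8 bp
  97→103: 6 bp
  103→122: 19 bp
  122→130: 8 bp
  130→143: 13 bp
  143→153: 10 bp
  153→162: 9 bp
  162→170: 8 bp
  170→179: 9 bp
  179→188: 9 bp
  188→209: 21 bp
  209→11 (wrap): 211-209+11 = 13 bp

[6,8,8,8,8,8,8,9,9,9,9,10,12,13,13,16,17,19,21]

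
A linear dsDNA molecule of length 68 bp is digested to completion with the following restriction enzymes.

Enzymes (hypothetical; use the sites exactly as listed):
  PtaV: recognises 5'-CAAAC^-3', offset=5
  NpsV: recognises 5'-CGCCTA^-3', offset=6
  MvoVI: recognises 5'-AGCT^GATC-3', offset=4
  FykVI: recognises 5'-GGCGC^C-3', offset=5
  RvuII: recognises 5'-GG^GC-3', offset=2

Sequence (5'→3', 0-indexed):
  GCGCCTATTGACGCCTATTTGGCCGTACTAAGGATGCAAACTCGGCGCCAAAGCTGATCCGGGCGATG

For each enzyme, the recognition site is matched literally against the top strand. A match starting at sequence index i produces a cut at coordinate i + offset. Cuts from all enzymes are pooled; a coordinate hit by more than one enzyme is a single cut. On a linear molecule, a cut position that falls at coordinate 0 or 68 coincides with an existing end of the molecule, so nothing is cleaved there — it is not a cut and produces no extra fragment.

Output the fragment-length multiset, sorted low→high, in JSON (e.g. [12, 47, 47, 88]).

[6,7,7,7,7,10,24]

Site scan:
  PtaV CAAAC/5: at [36] ⇒ [41]
  NpsV CGCCTA/6: at [1, 11] ⇒ [7, 17]
  MvoVI AGCTGATC/4: at [51] ⇒ [55]
  FykVI GGCGCC/5: at [43] ⇒ [48]
  RvuII GGGC/2: at [60] ⇒ [62]

Pooled cuts: [7, 17, 41, 48, 55, 62]

Fragment lengths:
  [0,7): 7 bp
  [7,17): 10 bp
  [17,41): 24 bp
  [41,48): 7 bp
  [48,55): 7 bp
  [55,62): 7 bp
  [62,68): 6 bp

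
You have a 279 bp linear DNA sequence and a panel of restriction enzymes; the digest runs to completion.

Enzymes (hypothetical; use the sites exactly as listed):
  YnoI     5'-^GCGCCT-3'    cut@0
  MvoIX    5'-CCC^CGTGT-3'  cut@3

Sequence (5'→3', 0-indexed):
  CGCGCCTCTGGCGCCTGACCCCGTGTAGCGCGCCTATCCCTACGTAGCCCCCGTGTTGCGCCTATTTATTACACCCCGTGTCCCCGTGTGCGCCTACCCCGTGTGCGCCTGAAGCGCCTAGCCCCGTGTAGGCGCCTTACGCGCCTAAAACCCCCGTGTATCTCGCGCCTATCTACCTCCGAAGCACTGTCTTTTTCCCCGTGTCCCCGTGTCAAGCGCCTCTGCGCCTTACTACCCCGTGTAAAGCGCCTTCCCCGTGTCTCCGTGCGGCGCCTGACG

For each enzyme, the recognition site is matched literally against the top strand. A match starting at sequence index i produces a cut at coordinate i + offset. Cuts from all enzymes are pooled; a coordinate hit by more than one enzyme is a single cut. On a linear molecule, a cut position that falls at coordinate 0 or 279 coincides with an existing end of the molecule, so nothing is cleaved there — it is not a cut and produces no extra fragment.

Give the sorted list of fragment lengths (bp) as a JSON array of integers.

[1,5,5,6,7,8,8,8,8,8,8,9,9,9,10,10,10,10,11,11,14,14,14,19,22,35]

Per-enzyme occurrences:
  YnoI GCGCCT/0: at [1, 10, 29, 57, 89, 104, 113, 131, 140, 164, 215, 223, 245, 269] ⇒ [1, 10, 29, 57, 89, 104, 113, 131, 140, 164, 215, 223, 245, 269]
  MvoIX CCCCGTGT/3: at [18, 48, 73, 81, 96, 121, 151, 196, 204, 234, 252] ⇒ [21, 51, 76, 84, 99, 124, 154, 199, 207, 237, 255]

Pooled cuts: [1, 10, 21, 29, 51, 57, 76, 84, 89, 99, 104, 113, 124, 131, 140, 154, 164, 199, 207, 215, 223, 237, 245, 255, 269]

Fragments:
  [0,1): 1 bp
  [1,10): 9 bp
  [10,21): 11 bp
  [21,29): 8 bp
  [29,51): 22 bp
  [51,57): 6 bp
  [57,76): 19 bp
  [76,84): 8 bp
  [84,89): 5 bp
  [89,99): 10 bp
  [99,104): 5 bp
  [104,113): 9 bp
  [113,124): 11 bp
  [124,131): 7 bp
  [131,140): 9 bp
  [140,154): 14 bp
  [154,164): 10 bp
  [164,199): 35 bp
  [199,207): 8 bp
  [207,215): 8 bp
  [215,223): 8 bp
  [223,237): 14 bp
  [237,245): 8 bp
  [245,255): 10 bp
  [255,269): 14 bp
  [269,279): 10 bp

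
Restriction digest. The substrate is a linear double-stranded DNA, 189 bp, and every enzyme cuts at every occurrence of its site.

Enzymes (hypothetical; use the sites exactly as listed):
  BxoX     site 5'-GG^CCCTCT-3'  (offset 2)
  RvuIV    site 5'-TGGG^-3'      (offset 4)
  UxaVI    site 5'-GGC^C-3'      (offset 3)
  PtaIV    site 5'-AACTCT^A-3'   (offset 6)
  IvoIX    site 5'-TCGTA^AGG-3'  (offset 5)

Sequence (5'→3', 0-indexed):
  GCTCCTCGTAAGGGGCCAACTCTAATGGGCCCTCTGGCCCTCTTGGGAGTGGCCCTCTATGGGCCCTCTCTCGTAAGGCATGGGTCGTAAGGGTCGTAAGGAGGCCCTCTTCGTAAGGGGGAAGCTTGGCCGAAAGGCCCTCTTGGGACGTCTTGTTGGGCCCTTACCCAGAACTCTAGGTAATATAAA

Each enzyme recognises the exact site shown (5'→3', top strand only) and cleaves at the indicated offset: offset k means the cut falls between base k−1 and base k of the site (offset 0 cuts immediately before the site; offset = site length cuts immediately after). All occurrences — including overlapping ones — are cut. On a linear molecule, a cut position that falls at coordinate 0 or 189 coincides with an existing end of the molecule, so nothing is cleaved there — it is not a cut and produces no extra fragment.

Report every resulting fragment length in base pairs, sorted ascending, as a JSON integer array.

[1,1,1,1,1,1,1,5,5,6,6,6,7,7,7,9,9,9,9,10,10,10,11,12,13,15,16]

Site scan:
  BxoX GGCCCTCT/2: at [27, 35, 50, 61, 102, 135] ⇒ [29, 37, 52, 63, 104, 137]
  RvuIV TGGG/4: at [25, 43, 59, 80, 143, 156] ⇒ [29, 47, 63, 84, 147, 160]
  UxaVI GGCC/3: at [13, 27, 35, 50, 61, 102, 127, 135, 158] ⇒ [16, 30, 38, 53, 64, 105, 130, 138, 161]
  PtaIV AACTCTA/6: at [17, 171] ⇒ [23, 177]
  IvoIX TCGTAAGG/5: at [5, 70, 84, 93, 110] ⇒ [10, 75, 89, 98, 115]

All cut coordinates (distinct, sorted): [10, 16, 23, 29, 30, 37, 38, 47, 52, 53, 63, 64, 75, 84, 89, 98, 104, 105, 115, 130, 137, 138, 147, 160, 161, 177]

Fragments:
  [0,10): 10 bp
  [10,16): 6 bp
  [16,23): 7 bp
  [23,29): 6 bp
  [29,30): 1 bp
  [30,37): 7 bp
  [37,38): 1 bp
  [38,47): 9 bp
  [47,52): 5 bp
  [52,53): 1 bp
  [53,63): 10 bp
  [63,64): 1 bp
  [64,75): 11 bp
  [75,84): 9 bp
  [84,89): 5 bp
  [89,98): 9 bp
  [98,104): 6 bp
  [104,105): 1 bp
  [105,115): 10 bp
  [115,130): 15 bp
  [130,137): 7 bp
  [137,138): 1 bp
  [138,147): 9 bp
  [147,160): 13 bp
  [160,161): 1 bp
  [161,177): 16 bp
  [177,189): 12 bp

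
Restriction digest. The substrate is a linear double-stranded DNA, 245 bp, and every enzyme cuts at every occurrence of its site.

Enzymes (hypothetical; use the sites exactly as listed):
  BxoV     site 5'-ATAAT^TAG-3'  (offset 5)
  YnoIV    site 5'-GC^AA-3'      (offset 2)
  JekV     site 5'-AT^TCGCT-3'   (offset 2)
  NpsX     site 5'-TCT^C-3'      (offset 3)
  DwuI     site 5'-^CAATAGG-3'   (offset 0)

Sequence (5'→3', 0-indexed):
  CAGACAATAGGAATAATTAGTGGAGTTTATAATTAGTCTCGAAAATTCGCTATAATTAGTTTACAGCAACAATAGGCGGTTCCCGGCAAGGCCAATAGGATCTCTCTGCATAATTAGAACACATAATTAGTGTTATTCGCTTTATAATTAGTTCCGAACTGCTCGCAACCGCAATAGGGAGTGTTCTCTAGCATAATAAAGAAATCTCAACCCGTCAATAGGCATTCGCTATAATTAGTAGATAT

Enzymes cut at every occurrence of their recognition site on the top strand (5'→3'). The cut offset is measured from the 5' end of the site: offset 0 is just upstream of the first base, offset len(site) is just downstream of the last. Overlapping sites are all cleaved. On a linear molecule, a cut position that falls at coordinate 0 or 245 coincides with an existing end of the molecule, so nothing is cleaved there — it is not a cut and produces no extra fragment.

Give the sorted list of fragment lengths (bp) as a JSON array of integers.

Scan for sites:
  BxoV ATAATTAG/5: at [12, 28, 51, 109, 122, 143, 230] ⇒ [17, 33, 56, 114, 127, 148, 235]
  YnoIV GCAA/2: at [65, 85, 164, 170] ⇒ [67, 87, 166, 172]
  JekV ATTCGCT/2: at [44, 134, 223] ⇒ [46, 136, 225]
  NpsX TCTC/3: at [36, 100, 102, 184, 204] ⇒ [39, 103, 105, 187, 207]
  DwuI CAATAGG/0: at [4, 69, 92, 171, 215] ⇒ [4, 69, 92, 171, 215]

All cut coordinates (distinct, sorted): [4, 17, 33, 39, 46, 56, 67, 69, 87, 92, 103, 105, 114, 127, 136, 148, 166, 171, 172, 187, 207, 215, 225, 235]

Fragment lengths:
  [0,4): 4 bp
  [4,17): 13 bp
  [17,33): 16 bp
  [33,39): 6 bp
  [39,46): 7 bp
  [46,56): 10 bp
  [56,67): 11 bp
  [67,69): 2 bp
  [69,87): 18 bp
  [87,92): 5 bp
  [92,103): 11 bp
  [103,105): 2 bp
  [105,114): 9 bp
  [114,127): 13 bp
  [127,136): 9 bp
  [136,148): 12 bp
  [148,166): 18 bp
  [166,171): 5 bp
  [171,172): 1 bp
  [172,187): 15 bp
  [187,207): 20 bp
  [207,215): 8 bp
  [215,225): 10 bp
  [225,235): 10 bp
  [235,245): 10 bp

[1,2,2,4,5,5,6,7,8,9,9,10,10,10,10,11,11,12,13,13,15,16,18,18,20]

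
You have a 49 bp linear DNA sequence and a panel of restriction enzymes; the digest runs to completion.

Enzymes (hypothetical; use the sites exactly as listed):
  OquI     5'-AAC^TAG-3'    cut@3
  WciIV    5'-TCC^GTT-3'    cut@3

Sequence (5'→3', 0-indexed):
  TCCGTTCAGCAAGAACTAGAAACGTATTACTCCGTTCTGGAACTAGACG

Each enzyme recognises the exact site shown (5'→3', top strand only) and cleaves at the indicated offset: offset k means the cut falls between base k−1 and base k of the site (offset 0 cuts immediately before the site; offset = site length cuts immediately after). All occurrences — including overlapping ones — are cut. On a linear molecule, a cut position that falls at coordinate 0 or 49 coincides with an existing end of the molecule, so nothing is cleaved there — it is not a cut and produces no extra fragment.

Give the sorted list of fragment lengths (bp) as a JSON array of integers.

[3,6,10,13,17]

Scan for sites:
  OquI AACTAG/3: at [13, 40] ⇒ [16, 43]
  WciIV TCCGTT/3: at [0, 30] ⇒ [3, 33]

All cut coordinates (distinct, sorted): [3, 16, 33, 43]

Fragment lengths:
  [0,3): 3 bp
  [3,16): 13 bp
  [16,33): 17 bp
  [33,43): 10 bp
  [43,49): 6 bp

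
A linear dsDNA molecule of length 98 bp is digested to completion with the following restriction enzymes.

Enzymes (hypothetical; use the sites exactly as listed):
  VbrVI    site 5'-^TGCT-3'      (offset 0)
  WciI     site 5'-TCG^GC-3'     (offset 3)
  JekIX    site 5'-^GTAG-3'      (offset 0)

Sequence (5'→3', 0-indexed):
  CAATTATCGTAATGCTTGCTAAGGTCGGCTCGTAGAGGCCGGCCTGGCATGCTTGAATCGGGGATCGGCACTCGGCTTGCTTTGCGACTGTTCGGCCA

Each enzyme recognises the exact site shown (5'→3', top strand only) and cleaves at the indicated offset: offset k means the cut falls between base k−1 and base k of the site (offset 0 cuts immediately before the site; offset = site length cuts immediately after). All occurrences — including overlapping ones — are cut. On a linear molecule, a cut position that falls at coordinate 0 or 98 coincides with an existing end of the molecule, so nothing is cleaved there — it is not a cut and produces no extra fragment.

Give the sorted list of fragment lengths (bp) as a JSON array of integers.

[3,4,4,4,7,11,12,17,18,18]

Per-enzyme occurrences:
  VbrVI TGCT/0: at [12, 16, 49, 77] ⇒ [12, 16, 49, 77]
  WciI TCGGC/3: at [24, 64, 71, 91] ⇒ [27, 67, 74, 94]
  JekIX GTAG/0: at [31] ⇒ [31]

All cut coordinates (distinct, sorted): [12, 16, 27, 31, 49, 67, 74, 77, 94]

Fragments:
  [0,12): 12 bp
  [12,16): 4 bp
  [16,27): 11 bp
  [27,31): 4 bp
  [31,49): 18 bp
  [49,67): 18 bp
  [67,74): 7 bp
  [74,77): 3 bp
  [77,94): 17 bp
  [94,98): 4 bp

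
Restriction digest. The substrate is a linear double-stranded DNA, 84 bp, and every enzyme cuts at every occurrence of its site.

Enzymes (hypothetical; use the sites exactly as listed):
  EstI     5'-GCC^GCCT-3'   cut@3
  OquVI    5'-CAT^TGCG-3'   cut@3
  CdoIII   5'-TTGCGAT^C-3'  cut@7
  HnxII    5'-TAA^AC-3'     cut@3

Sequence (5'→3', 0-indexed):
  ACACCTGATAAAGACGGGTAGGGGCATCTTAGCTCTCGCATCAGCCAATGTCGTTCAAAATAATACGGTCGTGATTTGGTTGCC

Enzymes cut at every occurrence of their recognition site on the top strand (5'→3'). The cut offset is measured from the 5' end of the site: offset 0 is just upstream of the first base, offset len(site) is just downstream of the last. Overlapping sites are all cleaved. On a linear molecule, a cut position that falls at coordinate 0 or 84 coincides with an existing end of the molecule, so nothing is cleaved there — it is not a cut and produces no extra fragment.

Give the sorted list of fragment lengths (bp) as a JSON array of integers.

Site scan:
  EstI (GCCGCCT, off=3): no sites
  OquVI (CATTGCG, off=3): no sites
  CdoIII (TTGCGATC, off=7): no sites
  HnxII (TAAAC, off=3): no sites

All cut coordinates (distinct, sorted): ∅

Fragment lengths:
  no cuts → one linear fragment of 84 bp

[84]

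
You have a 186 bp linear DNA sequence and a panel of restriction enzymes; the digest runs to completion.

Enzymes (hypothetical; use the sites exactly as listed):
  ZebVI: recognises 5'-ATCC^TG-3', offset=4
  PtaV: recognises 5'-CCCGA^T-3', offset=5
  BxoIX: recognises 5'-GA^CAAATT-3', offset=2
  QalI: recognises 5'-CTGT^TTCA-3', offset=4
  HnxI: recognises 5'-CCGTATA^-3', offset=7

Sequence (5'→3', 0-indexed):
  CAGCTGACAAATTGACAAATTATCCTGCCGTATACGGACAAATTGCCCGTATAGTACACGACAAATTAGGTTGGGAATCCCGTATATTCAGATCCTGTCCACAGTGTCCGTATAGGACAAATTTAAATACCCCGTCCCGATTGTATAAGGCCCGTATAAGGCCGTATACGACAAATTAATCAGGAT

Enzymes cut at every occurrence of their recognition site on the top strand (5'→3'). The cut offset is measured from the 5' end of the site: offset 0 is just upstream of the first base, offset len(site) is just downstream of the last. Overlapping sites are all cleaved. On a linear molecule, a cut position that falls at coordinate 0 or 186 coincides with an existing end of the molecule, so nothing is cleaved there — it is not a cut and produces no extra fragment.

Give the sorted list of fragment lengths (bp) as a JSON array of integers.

[3,3,4,7,8,8,9,9,10,10,15,15,18,19,23,25]

Site scan:
  ZebVI ATCCTG/4: at [21, 91] ⇒ [25, 95]
  PtaV CCCGAT/5: at [135] ⇒ [140]
  BxoIX GACAAATT/2: at [5, 13, 36, 59, 115, 169] ⇒ [7, 15, 38, 61, 117, 171]
  QalI (CTGTTTCA, off=4): no sites
  HnxI CCGTATA/7: at [27, 46, 79, 107, 151, 161] ⇒ [34, 53, 86, 114, 158, 168]

Pooled cuts: [7, 15, 25, 34, 38, 53, 61, 86, 95, 114, 117, 140, 158, 168, 171]

Fragments:
  [0,7): 7 bp
  [7,15): 8 bp
  [15,25): 10 bp
  [25,34): 9 bp
  [34,38): 4 bp
  [38,53): 15 bp
  [53,61): 8 bp
  [61,86): 25 bp
  [86,95): 9 bp
  [95,114): 19 bp
  [114,117): 3 bp
  [117,140): 23 bp
  [140,158): 18 bp
  [158,168): 10 bp
  [168,171): 3 bp
  [171,186): 15 bp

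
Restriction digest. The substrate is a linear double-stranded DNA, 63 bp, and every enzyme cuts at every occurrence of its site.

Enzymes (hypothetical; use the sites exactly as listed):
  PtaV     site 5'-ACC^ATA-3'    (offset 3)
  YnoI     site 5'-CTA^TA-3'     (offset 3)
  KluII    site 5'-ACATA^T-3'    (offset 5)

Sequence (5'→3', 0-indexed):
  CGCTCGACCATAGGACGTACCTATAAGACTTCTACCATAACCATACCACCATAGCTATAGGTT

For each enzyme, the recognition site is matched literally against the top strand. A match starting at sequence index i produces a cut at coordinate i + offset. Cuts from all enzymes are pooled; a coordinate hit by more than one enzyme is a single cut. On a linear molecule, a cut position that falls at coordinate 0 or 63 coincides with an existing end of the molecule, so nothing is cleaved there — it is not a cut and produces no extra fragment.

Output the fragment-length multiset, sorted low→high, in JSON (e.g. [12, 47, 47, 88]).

Scan for sites:
  PtaV (ACCATA, off=3): starts [6, 33, 39, 47] → cuts [9, 36, 42, 50]
  YnoI (CTATA, off=3): starts [20, 54] → cuts [23, 57]
  KluII (ACATAT, off=5): no sites

All cut coordinates (distinct, sorted): [9, 23, 36, 42, 50, 57]

Fragments:
  [0,9): 9 bp
  [9,23): 14 bp
  [23,36): 13 bp
  [36,42): 6 bp
  [42,50): 8 bp
  [50,57): 7 bp
  [57,63): 6 bp

[6,6,7,8,9,13,14]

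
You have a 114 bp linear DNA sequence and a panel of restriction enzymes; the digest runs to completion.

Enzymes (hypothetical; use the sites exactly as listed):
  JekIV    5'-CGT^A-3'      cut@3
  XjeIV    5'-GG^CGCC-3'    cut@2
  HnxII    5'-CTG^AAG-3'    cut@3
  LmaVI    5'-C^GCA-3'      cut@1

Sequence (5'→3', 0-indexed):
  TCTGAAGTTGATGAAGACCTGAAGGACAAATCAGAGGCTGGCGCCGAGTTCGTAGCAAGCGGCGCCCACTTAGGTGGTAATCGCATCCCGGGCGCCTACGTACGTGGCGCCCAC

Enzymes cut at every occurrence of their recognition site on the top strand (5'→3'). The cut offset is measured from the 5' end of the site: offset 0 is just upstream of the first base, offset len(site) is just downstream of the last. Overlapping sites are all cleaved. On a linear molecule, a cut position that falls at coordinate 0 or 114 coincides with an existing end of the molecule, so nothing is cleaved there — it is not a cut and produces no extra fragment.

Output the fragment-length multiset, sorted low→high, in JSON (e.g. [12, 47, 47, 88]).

[4,6,7,9,9,10,12,17,20,20]

Scan for sites:
  JekIV CGTA/3: at [50, 98] ⇒ [53, 101]
  XjeIV GGCGCC/2: at [39, 60, 90, 105] ⇒ [41, 62, 92, 107]
  HnxII CTGAAG/3: at [1, 18] ⇒ [4, 21]
  LmaVI CGCA/1: at [81] ⇒ [82]

Pooled cuts: [4, 21, 41, 53, 62, 82, 92, 101, 107]

Fragments:
  [0,4): 4 bp
  [4,21): 17 bp
  [21,41): 20 bp
  [41,53): 12 bp
  [53,62): 9 bp
  [62,82): 20 bp
  [82,92): 10 bp
  [92,101): 9 bp
  [101,107): 6 bp
  [107,114): 7 bp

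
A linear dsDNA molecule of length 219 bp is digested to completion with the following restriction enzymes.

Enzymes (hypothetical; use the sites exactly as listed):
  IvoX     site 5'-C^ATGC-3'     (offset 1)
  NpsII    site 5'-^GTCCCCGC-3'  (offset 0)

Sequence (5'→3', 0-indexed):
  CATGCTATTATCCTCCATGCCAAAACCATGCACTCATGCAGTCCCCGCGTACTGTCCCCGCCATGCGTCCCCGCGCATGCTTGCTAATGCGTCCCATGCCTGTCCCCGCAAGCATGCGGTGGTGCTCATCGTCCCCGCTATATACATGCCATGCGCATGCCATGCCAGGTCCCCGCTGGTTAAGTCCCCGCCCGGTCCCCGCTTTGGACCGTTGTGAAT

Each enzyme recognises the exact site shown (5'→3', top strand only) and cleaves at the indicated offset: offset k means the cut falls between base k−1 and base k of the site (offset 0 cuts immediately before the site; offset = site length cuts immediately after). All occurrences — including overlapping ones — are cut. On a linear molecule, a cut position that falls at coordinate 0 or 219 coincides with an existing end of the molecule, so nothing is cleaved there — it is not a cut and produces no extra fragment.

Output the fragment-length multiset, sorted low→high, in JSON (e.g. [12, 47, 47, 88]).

[1,4,5,5,5,6,6,7,8,9,10,11,11,12,13,15,15,15,17,19,25]

Scan for sites:
  IvoX (CATGC, off=1): starts [0, 15, 26, 34, 61, 75, 94, 112, 144, 149, 155, 160] → cuts [1, 16, 27, 35, 62, 76, 95, 113, 145, 150, 156, 161]
  NpsII (GTCCCCGC, off=0): starts [40, 53, 66, 101, 130, 168, 183, 194] → cuts [40, 53, 66, 101, 130, 168, 183, 194]

Pooled cuts: [1, 16, 27, 35, 40, 53, 62, 66, 76, 95, 101, 113, 130, 145, 150, 156, 161, 168, 183, 194]

Fragment lengths:
  [0,1): 1 bp
  [1,16): 15 bp
  [16,27): 11 bp
  [27,35): 8 bp
  [35,40): 5 bp
  [40,53): 13 bp
  [53,62): 9 bp
  [62,66): 4 bp
  [66,76): 10 bp
  [76,95): 19 bp
  [95,101): 6 bp
  [101,113): 12 bp
  [113,130): 17 bp
  [130,145): 15 bp
  [145,150): 5 bp
  [150,156): 6 bp
  [156,161): 5 bp
  [161,168): 7 bp
  [168,183): 15 bp
  [183,194): 11 bp
  [194,219): 25 bp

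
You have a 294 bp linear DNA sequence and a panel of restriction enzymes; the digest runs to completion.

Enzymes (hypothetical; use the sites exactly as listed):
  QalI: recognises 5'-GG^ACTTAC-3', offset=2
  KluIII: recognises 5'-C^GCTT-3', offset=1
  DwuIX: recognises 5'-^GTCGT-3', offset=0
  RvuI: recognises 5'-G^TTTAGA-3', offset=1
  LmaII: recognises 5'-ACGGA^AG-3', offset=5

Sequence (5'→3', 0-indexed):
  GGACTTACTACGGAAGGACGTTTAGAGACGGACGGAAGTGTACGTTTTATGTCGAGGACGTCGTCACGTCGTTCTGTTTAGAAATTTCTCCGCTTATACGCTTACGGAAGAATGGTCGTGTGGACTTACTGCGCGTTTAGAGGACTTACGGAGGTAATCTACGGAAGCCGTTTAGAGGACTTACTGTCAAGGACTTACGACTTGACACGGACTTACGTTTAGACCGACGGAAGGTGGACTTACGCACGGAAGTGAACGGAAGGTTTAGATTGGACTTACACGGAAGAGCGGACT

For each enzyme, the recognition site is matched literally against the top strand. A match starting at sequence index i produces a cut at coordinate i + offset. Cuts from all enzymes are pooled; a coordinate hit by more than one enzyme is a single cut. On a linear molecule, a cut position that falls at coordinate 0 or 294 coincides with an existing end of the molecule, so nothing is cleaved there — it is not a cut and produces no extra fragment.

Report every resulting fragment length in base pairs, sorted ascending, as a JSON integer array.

Site scan:
  QalI GGACTTAC/2: at [0, 121, 141, 176, 190, 208, 235, 271] ⇒ [2, 123, 143, 178, 192, 210, 237, 273]
  KluIII CGCTT/1: at [90, 98] ⇒ [91, 99]
  DwuIX GTCGT/0: at [59, 67, 114] ⇒ [59, 67, 114]
  RvuI GTTTAGA/1: at [19, 75, 134, 169, 216, 262] ⇒ [20, 76, 135, 170, 217, 263]
  LmaII ACGGAAG/5: at [9, 31, 103, 160, 226, 245, 255, 279] ⇒ [14, 36, 108, 165, 231, 250, 260, 284]

Pooled cuts: [2, 14, 20, 36, 59, 67, 76, 91, 99, 108, 114, 123, 135, 143, 165, 170, 178, 192, 210, 217, 231, 237, 250, 260, 263, 273, 284]

Fragments:
  [0,2): 2 bp
  [2,14): 12 bp
  [14,20): 6 bp
  [20,36): 16 bp
  [36,59): 23 bp
  [59,67): 8 bp
  [67,76): 9 bp
  [76,91): 15 bp
  [91,99): 8 bp
  [99,108): 9 bp
  [108,114): 6 bp
  [114,123): 9 bp
  [123,135): 12 bp
  [135,143): 8 bp
  [143,165): 22 bp
  [165,170): 5 bp
  [170,178): 8 bp
  [178,192): 14 bp
  [192,210): 18 bp
  [210,217): 7 bp
  [217,231): 14 bp
  [231,237): 6 bp
  [237,250): 13 bp
  [250,260): 10 bp
  [260,263): 3 bp
  [263,273): 10 bp
  [273,284): 11 bp
  [284,294): 10 bp

[2,3,5,6,6,6,7,8,8,8,8,9,9,9,10,10,10,11,12,12,13,14,14,15,16,18,22,23]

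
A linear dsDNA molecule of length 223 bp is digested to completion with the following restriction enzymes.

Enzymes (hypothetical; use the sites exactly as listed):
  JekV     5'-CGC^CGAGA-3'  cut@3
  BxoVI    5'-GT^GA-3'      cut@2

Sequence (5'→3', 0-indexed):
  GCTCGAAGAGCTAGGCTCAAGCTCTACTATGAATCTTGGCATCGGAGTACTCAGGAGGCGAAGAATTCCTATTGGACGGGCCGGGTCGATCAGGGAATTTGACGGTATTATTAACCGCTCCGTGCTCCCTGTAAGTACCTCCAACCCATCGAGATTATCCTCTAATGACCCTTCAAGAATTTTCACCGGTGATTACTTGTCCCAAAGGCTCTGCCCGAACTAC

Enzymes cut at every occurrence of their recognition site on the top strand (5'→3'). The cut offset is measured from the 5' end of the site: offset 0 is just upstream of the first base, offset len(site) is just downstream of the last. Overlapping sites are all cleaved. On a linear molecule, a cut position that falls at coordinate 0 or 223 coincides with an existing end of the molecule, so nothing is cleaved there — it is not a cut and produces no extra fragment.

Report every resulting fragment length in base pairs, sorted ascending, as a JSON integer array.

[33,190]

Scan for sites:
  JekV (CGCCGAGA, off=3): no sites
  BxoVI (GTGA, off=2): starts [188] → cuts [190]

All cut coordinates (distinct, sorted): [190]

Fragment lengths:
  [0,190): 190 bp
  [190,223): 33 bp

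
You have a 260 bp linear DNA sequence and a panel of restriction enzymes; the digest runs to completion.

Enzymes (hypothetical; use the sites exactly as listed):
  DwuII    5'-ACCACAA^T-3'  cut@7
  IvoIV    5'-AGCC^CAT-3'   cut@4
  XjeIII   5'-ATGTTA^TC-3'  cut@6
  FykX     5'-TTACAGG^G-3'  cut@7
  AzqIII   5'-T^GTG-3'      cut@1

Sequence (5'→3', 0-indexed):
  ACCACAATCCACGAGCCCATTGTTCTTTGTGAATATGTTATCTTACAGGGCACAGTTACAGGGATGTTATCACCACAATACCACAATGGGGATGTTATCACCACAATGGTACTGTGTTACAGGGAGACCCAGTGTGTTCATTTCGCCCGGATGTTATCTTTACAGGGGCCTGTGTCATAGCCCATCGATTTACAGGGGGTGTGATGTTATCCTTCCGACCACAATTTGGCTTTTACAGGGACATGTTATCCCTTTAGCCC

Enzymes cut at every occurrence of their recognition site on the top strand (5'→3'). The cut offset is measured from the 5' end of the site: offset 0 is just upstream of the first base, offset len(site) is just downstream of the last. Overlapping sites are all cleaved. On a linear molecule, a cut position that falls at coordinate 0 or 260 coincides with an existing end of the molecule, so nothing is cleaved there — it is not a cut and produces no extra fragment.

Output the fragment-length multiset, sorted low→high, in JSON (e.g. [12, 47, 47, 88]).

[4,5,7,7,7,8,9,9,9,9,9,10,10,10,10,11,11,11,12,12,13,14,15,15,23]

Per-enzyme occurrences:
  DwuII (ACCACAAT, off=7): starts [0, 71, 79, 99, 217] → cuts [7, 78, 86, 106, 224]
  IvoIV (AGCCCAT, off=4): starts [13, 178] → cuts [17, 182]
  XjeIII (ATGTTATC, off=6): starts [34, 63, 91, 150, 203, 242] → cuts [40, 69, 97, 156, 209, 248]
  FykX (TTACAGGG, off=7): starts [42, 55, 116, 159, 189, 232] → cuts [49, 62, 123, 166, 196, 239]
  AzqIII (TGTG, off=1): starts [27, 112, 132, 170, 199] → cuts [28, 113, 133, 171, 200]

All cut coordinates (distinct, sorted): [7, 17, 28, 40, 49, 62, 69, 78, 86, 97, 106, 113, 123, 133, 156, 166, 171, 182, 196, 200, 209, 224, 239, 248]

Fragments:
  [0,7): 7 bp
  [7,17): 10 bp
  [17,28): 11 bp
  [28,40): 12 bp
  [40,49): 9 bp
  [49,62): 13 bp
  [62,69): 7 bp
  [69,78): 9 bp
  [78,86): 8 bp
  [86,97): 11 bp
  [97,106): 9 bp
  [106,113): 7 bp
  [113,123): 10 bp
  [123,133): 10 bp
  [133,156): 23 bp
  [156,166): 10 bp
  [166,171): 5 bp
  [171,182): 11 bp
  [182,196): 14 bp
  [196,200): 4 bp
  [200,209): 9 bp
  [209,224): 15 bp
  [224,239): 15 bp
  [239,248): 9 bp
  [248,260): 12 bp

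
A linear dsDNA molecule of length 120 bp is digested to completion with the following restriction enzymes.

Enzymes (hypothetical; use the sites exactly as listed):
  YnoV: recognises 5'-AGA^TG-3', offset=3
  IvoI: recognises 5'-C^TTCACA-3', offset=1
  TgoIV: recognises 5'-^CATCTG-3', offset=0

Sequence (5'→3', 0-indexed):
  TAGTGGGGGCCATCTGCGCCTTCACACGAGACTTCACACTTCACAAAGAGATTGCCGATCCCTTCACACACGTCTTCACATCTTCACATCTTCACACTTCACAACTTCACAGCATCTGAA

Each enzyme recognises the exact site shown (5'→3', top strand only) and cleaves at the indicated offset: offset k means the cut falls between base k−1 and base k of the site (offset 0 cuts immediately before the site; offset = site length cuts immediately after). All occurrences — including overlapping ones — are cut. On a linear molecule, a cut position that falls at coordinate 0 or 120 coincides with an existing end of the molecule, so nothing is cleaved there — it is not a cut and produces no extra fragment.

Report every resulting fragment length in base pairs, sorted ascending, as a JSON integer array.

[7,7,7,8,8,8,8,10,10,12,12,23]

Scan for sites:
  YnoV (AGATG, off=3): no sites
  IvoI (CTTCACA, off=1): starts [19, 31, 38, 61, 73, 81, 89, 96, 104] → cuts [20, 32, 39, 62, 74, 82, 90, 97, 105]
  TgoIV (CATCTG, off=0): starts [10, 112] → cuts [10, 112]

Pooled cuts: [10, 20, 32, 39, 62, 74, 82, 90, 97, 105, 112]

Fragment lengths:
  [0,10): 10 bp
  [10,20): 10 bp
  [20,32): 12 bp
  [32,39): 7 bp
  [39,62): 23 bp
  [62,74): 12 bp
  [74,82): 8 bp
  [82,90): 8 bp
  [90,97): 7 bp
  [97,105): 8 bp
  [105,112): 7 bp
  [112,120): 8 bp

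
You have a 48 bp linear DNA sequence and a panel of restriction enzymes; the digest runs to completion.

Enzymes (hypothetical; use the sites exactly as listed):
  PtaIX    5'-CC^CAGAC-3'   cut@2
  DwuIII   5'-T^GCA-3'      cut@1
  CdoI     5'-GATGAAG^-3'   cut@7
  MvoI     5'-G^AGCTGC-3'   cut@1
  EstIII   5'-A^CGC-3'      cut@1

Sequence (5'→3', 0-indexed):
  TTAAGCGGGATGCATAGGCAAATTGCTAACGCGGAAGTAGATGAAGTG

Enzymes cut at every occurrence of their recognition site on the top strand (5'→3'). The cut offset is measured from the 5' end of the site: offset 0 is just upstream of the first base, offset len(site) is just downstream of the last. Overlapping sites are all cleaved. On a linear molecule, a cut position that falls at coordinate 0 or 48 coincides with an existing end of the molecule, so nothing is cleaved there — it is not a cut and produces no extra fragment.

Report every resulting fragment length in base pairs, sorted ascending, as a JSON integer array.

[2,11,17,18]

Per-enzyme occurrences:
  PtaIX (CCCAGAC, off=2): no sites
  DwuIII TGCA/1: at [10] ⇒ [11]
  CdoI GATGAAG/7: at [39] ⇒ [46]
  MvoI (GAGCTGC, off=1): no sites
  EstIII ACGC/1: at [28] ⇒ [29]

Pooled cuts: [11, 29, 46]

Fragment lengths:
  [0,11): 11 bp
  [11,29): 18 bp
  [29,46): 17 bp
  [46,48): 2 bp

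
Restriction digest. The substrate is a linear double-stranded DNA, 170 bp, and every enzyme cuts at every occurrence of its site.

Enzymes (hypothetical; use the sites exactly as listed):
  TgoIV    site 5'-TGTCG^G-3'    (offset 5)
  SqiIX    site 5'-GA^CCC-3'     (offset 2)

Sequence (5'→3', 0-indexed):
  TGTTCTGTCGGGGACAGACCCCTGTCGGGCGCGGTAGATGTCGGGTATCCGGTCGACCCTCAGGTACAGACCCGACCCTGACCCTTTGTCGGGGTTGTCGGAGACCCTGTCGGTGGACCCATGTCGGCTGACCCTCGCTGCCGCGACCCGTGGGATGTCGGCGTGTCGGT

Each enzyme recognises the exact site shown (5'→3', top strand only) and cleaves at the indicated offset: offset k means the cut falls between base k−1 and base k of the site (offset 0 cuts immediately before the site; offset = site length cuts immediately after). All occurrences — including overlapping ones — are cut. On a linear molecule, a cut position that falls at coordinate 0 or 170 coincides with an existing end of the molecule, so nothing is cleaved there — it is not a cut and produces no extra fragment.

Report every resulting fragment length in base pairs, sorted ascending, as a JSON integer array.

Per-enzyme occurrences:
  TgoIV (TGTCGG, off=5): starts [5, 22, 38, 86, 95, 107, 121, 155, 163] → cuts [10, 27, 43, 91, 100, 112, 126, 160, 168]
  SqiIX (GACCC, off=2): starts [16, 54, 68, 73, 79, 102, 115, 129, 144] → cuts [18, 56, 70, 75, 81, 104, 117, 131, 146]

Pooled cuts: [10, 18, 27, 43, 56, 70, 75, 81, 91, 100, 104, 112, 117, 126, 131, 146, 160, 168]

Fragments:
  [0,10): 10 bp
  [10,18): 8 bp
  [18,27): 9 bp
  [27,43): 16 bp
  [43,56): 13 bp
  [56,70): 14 bp
  [70,75): 5 bp
  [75,81): 6 bp
  [81,91): 10 bp
  [91,100): 9 bp
  [100,104): 4 bp
  [104,112): 8 bp
  [112,117): 5 bp
  [117,126): 9 bp
  [126,131): 5 bp
  [131,146): 15 bp
  [146,160): 14 bp
  [160,168): 8 bp
  [168,170): 2 bp

[2,4,5,5,5,6,8,8,8,9,9,9,10,10,13,14,14,15,16]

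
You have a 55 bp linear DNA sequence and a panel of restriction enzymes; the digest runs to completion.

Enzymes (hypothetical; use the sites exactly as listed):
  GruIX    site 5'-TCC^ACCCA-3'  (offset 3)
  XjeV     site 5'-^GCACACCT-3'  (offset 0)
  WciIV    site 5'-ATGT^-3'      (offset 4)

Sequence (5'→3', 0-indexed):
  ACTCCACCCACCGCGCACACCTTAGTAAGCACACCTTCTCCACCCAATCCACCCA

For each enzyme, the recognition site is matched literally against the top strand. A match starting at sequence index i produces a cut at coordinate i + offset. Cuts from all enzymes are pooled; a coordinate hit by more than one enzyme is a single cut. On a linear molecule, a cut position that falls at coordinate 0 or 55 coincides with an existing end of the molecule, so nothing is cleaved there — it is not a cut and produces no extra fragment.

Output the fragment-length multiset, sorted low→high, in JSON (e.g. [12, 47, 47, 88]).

Scan for sites:
  GruIX TCCACCCA/3: at [2, 38, 47] ⇒ [5, 41, 50]
  XjeV GCACACCT/0: at [14, 28] ⇒ [14, 28]
  WciIV (ATGT, off=4): no sites

All cut coordinates (distinct, sorted): [5, 14, 28, 41, 50]

Fragment lengths:
  [0,5): 5 bp
  [5,14): 9 bp
  [14,28): 14 bp
  [28,41): 13 bp
  [41,50): 9 bp
  [50,55): 5 bp

[5,5,9,9,13,14]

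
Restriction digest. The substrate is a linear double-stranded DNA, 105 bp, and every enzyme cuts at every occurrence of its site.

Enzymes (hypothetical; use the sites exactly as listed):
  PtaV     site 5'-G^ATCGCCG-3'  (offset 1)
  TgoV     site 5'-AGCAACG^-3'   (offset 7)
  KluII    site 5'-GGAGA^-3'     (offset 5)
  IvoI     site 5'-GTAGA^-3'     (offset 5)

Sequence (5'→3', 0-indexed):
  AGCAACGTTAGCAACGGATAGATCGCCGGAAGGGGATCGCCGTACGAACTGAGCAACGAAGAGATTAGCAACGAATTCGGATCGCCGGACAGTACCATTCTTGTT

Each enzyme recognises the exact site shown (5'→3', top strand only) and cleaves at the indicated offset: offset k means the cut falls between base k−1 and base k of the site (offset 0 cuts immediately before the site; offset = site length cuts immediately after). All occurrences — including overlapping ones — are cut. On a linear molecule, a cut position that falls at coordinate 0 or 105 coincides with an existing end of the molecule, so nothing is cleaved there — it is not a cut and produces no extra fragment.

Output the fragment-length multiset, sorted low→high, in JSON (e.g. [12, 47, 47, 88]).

Scan for sites:
  PtaV GATCGCCG/1: at [20, 34, 79] ⇒ [21, 35, 80]
  TgoV AGCAACG/7: at [0, 9, 51, 66] ⇒ [7, 16, 58, 73]
  KluII (GGAGA, off=5): no sites
  IvoI (GTAGA, off=5): no sites

Pooled cuts: [7, 16, 21, 35, 58, 73, 80]

Fragment lengths:
  [0,7): 7 bp
  [7,16): 9 bp
  [16,21): 5 bp
  [21,35): 14 bp
  [35,58): 23 bp
  [58,73): 15 bp
  [73,80): 7 bp
  [80,105): 25 bp

[5,7,7,9,14,15,23,25]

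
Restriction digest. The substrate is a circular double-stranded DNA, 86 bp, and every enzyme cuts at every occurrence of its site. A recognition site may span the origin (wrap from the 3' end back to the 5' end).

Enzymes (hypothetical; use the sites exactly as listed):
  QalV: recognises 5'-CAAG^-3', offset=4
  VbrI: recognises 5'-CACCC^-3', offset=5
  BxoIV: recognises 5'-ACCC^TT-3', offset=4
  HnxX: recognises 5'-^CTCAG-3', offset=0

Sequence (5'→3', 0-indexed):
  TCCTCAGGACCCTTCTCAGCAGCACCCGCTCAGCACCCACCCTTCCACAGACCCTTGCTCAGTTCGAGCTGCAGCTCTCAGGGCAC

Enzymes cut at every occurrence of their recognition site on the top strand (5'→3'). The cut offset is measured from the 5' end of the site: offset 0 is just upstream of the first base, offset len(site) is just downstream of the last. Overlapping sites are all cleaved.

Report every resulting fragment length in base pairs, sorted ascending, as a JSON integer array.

[1,2,3,4,10,10,12,12,13,19]

Scan for sites:
  QalV (CAAG, off=4): no sites
  VbrI CACCC/5: at [22, 33, 37] ⇒ [27, 38, 42]
  BxoIV ACCCTT/4: at [8, 38, 50] ⇒ [12, 42, 54]
  HnxX CTCAG/0: at [2, 14, 28, 57, 76] ⇒ [2, 14, 28, 57, 76]

All cut coordinates (distinct, sorted): [2, 12, 14, 27, 28, 38, 42, 54, 57, 76]

Fragments:
  2→12: 10 bp
  12→14: 2 bp
  14→27: 13 bp
  27→28: 1 bp
  28→38: 10 bp
  38→42: 4 bp
  42→54: 12 bp
  54→57: 3 bp
  57→76: 19 bp
  76→2 (wrap): 86-76+2 = 12 bp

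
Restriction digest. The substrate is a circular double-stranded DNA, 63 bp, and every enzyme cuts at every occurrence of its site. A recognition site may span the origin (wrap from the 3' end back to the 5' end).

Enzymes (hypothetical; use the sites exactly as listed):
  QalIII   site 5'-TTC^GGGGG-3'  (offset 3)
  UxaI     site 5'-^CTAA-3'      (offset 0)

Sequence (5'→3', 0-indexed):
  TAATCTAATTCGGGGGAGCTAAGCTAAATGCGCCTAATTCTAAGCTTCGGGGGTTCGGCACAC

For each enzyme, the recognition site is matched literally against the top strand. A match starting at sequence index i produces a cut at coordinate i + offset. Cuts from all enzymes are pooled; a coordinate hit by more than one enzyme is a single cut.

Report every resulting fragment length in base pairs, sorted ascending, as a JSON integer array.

[5,5,6,7,7,9,10,14]

Scan for sites:
  QalIII (TTCGGGGG, off=3): starts [8, 45] → cuts [11, 48]
  UxaI (CTAA, off=0): starts [4, 18, 23, 33, 39, 62] → cuts [4, 18, 23, 33, 39, 62]

All cut coordinates (distinct, sorted): [4, 11, 18, 23, 33, 39, 48, 62]

Fragments:
  4→11: 7 bp
  11→18: 7 bp
  18→23: 5 bp
  23→33: 10 bp
  33→39: 6 bp
  39→48: 9 bp
  48→62: 14 bp
  62→4 (wrap): 63-62+4 = 5 bp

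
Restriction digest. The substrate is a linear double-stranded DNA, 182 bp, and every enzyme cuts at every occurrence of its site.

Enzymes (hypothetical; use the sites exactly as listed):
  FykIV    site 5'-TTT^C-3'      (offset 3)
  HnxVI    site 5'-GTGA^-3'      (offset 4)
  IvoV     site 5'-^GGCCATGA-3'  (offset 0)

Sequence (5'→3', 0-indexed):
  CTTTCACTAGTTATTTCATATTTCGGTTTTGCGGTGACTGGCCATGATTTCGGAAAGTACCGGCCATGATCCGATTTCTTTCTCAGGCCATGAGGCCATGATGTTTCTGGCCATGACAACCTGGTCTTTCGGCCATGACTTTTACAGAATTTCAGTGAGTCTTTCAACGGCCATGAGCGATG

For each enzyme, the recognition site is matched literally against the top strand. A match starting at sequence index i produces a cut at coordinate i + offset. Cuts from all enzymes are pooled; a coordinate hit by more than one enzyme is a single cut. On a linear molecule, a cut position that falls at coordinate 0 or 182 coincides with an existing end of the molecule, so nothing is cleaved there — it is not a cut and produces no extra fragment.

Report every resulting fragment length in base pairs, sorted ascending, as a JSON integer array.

[1,2,2,4,4,4,4,6,6,7,8,11,11,12,13,14,14,16,21,22]

Per-enzyme occurrences:
  FykIV TTTC/3: at [1, 13, 20, 47, 74, 78, 103, 126, 149, 161] ⇒ [4, 16, 23, 50, 77, 81, 106, 129, 152, 164]
  HnxVI GTGA/4: at [33, 154] ⇒ [37, 158]
  IvoV GGCCATGA/0: at [39, 61, 85, 93, 108, 130, 168] ⇒ [39, 61, 85, 93, 108, 130, 168]

Pooled cuts: [4, 16, 23, 37, 39, 50, 61, 77, 81, 85, 93, 106, 108, 129, 130, 152, 158, 164, 168]

Fragments:
  [0,4): 4 bp
  [4,16): 12 bp
  [16,23): 7 bp
  [23,37): 14 bp
  [37,39): 2 bp
  [39,50): 11 bp
  [50,61): 11 bp
  [61,77): 16 bp
  [77,81): 4 bp
  [81,85): 4 bp
  [85,93): 8 bp
  [93,106): 13 bp
  [106,108): 2 bp
  [108,129): 21 bp
  [129,130): 1 bp
  [130,152): 22 bp
  [152,158): 6 bp
  [158,164): 6 bp
  [164,168): 4 bp
  [168,182): 14 bp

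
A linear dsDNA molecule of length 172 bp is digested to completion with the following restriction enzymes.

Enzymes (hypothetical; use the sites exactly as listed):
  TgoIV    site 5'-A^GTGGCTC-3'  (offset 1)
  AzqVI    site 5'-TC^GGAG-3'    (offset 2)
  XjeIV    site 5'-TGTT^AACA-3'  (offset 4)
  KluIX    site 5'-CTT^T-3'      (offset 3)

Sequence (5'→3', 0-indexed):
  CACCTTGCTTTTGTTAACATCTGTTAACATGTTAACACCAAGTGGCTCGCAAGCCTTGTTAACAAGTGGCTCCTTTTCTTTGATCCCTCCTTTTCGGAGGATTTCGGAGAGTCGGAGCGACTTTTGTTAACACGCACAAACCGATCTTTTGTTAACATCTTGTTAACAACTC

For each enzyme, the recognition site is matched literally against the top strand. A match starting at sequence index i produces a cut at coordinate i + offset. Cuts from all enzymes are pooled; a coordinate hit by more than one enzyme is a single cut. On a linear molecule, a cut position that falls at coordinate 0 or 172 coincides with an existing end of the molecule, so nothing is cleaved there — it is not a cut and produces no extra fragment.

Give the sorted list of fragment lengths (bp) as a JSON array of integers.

Per-enzyme occurrences:
  TgoIV AGTGGCTC/1: at [40, 64] ⇒ [41, 65]
  AzqVI TCGGAG/2: at [93, 103, 111] ⇒ [95, 105, 113]
  XjeIV TGTTAACA/4: at [11, 21, 29, 56, 124, 149, 160] ⇒ [15, 25, 33, 60, 128, 153, 164]
  KluIX CTTT/3: at [7, 72, 77, 89, 120, 145] ⇒ [10, 75, 80, 92, 123, 148]

All cut coordinates (distinct, sorted): [10, 15, 25, 33, 41, 60, 65, 75, 80, 92, 95, 105, 113, 123, 128, 148, 153, 164]

Fragment lengths:
  [0,10): 10 bp
  [10,15): 5 bp
  [15,25): 10 bp
  [25,33): 8 bp
  [33,41): 8 bp
  [41,60): 19 bp
  [60,65): 5 bp
  [65,75): 10 bp
  [75,80): 5 bp
  [80,92): 12 bp
  [92,95): 3 bp
  [95,105): 10 bp
  [105,113): 8 bp
  [113,123): 10 bp
  [123,128): 5 bp
  [128,148): 20 bp
  [148,153): 5 bp
  [153,164): 11 bp
  [164,172): 8 bp

[3,5,5,5,5,5,8,8,8,8,10,10,10,10,10,11,12,19,20]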